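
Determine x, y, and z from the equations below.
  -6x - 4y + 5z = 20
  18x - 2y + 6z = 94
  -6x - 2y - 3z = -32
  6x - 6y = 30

x = 3, y = -2, z = 6

Row-reduce the augmented matrix:
R1 ← R1 / (-6).
R2 ← R2 − 18·R1.
R3 ← R3 + 6·R1.
R4 ← R4 − 6·R1.
R2 ← R2 / (-14).
R1 ← R1 − 2/3·R2.
R3 ← R3 − 2·R2.
R4 ← R4 + 10·R2.
R3 ← R3 / (-5).
R1 ← R1 − 1/6·R3.
R2 ← R2 + 3/2·R3.
R4 ← R4 + 10·R3.
R4 reduces to 0 = 0, so the extra equation is consistent.
Reading off the reduced rows gives x = 3, y = -2, z = 6.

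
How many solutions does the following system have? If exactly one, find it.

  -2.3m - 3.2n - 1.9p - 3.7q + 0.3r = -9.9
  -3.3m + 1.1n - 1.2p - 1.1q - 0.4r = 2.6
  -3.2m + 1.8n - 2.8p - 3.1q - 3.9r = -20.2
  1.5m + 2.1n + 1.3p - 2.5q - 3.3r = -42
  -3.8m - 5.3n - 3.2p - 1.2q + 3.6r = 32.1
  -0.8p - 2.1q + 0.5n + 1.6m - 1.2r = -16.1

Row-reduce the augmented matrix:
R1 ← R1 / (-23/10).
R2 ← R2 + 33/10·R1.
R3 ← R3 + 16/5·R1.
R4 ← R4 − 3/2·R1.
R5 ← R5 + 19/5·R1.
R6 ← R6 − 8/5·R1.
R2 ← R2 / (1309/230).
R1 ← R1 − 32/23·R2.
R3 ← R3 − 719/115·R2.
R4 ← R4 − 3/230·R2.
R5 ← R5 + 3/230·R2.
R6 ← R6 + 397/230·R2.
R3 ← R3 / (-11997/6545).
R1 ← R1 − 593/1309·R3.
R2 ← R2 − 351/1309·R3.
R4 ← R4 − 751/13090·R3.
R5 ← R5 + 751/13090·R3.
R6 ← R6 + 4343/2618·R3.
R4 ← R4 / (-1200493/239940).
R1 ← R1 + 1361/23994·R4.
R2 ← R2 − 967/2666·R4.
R3 ← R3 − 33715/23994·R4.
R5 ← R5 − 1200493/239940·R4.
R6 ← R6 + 5951/5580·R4.
Swap R5 and R6.
R5 ← R5 / (6056619/2400986).
R1 ← R1 + 879485/1200493·R5.
R2 ← R2 + 1052442/1200493·R5.
R3 ← R3 − 1148201/1200493·R5.
R4 ← R4 − 769973/1200493·R5.
R6 reduces to 0 = 0, so the extra equation is consistent.
Reading off the reduced rows gives m = -1, n = 1, p = -6, q = 6, r = 6.

m = -1, n = 1, p = -6, q = 6, r = 6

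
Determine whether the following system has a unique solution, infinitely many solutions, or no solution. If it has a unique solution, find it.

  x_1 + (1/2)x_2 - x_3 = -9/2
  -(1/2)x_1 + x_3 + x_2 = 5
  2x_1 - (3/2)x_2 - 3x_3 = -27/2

no solution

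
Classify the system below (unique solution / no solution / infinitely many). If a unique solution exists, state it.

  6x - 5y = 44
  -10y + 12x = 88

Row-reduce:
R1 ← R1 / (6).
R2 ← R2 − 12·R1.
Rank is 1 with 2 unknowns, leaving y free.

infinitely many solutions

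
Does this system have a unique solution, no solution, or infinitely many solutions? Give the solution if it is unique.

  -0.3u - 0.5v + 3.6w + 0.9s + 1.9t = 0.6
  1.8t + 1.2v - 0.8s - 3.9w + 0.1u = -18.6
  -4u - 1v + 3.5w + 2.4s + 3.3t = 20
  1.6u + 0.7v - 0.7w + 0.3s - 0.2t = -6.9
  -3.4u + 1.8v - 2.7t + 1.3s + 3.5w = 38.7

u = -5, v = -1, w = 1, s = 5, t = -5

Row-reduce the augmented matrix:
R1 ← R1 / (-3/10).
R2 ← R2 − 1/10·R1.
R3 ← R3 + 4·R1.
R4 ← R4 − 8/5·R1.
R5 ← R5 + 17/5·R1.
R2 ← R2 / (31/30).
R1 ← R1 − 5/3·R2.
R3 ← R3 − 17/3·R2.
R4 ← R4 + 59/30·R2.
R5 ← R5 − 112/15·R2.
R3 ← R3 / (-1841/62).
R1 ← R1 + 237/31·R3.
R2 ← R2 + 81/31·R3.
R4 ← R4 − 2071/155·R3.
R5 ← R5 + 1103/62·R3.
R4 ← R4 / (48899/46025).
R1 ← R1 + 3938/9205·R4.
R2 ← R2 − 1101/9205·R4.
R3 ← R3 − 2126/9205·R4.
R5 ← R5 + 21691/18410·R4.
R5 ← R5 / (-4327047/195596).
R1 ← R1 + 82876/48899·R5.
R2 ← R2 − 549661/97798·R5.
R3 ← R3 − 72656/48899·R5.
R4 ← R4 + 124669/97798·R5.
Reading off the reduced rows gives u = -5, v = -1, w = 1, s = 5, t = -5.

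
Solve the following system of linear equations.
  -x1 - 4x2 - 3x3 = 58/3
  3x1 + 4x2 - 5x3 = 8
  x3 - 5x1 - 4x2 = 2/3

x1 = 5/3, x2 = -3, x3 = -3

Row-reduce the augmented matrix:
R1 ← R1 / (-1).
R2 ← R2 − 3·R1.
R3 ← R3 + 5·R1.
R2 ← R2 / (-8).
R1 ← R1 − 4·R2.
R3 ← R3 − 16·R2.
R3 ← R3 / (-12).
R1 ← R1 + 4·R3.
R2 ← R2 − 7/4·R3.
Reading off the reduced rows gives x1 = 5/3, x2 = -3, x3 = -3.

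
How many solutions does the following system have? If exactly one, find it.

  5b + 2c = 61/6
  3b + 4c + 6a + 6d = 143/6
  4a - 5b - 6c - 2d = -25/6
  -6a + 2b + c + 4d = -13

a = 8/3, b = 3/2, c = 4/3, d = -1/3

Row-reduce the augmented matrix:
Swap R1 and R2.
R1 ← R1 / (6).
R3 ← R3 − 4·R1.
R4 ← R4 + 6·R1.
R2 ← R2 / (5).
R1 ← R1 − 1/2·R2.
R3 ← R3 + 7·R2.
R4 ← R4 − 5·R2.
R3 ← R3 / (-88/15).
R1 ← R1 − 7/15·R3.
R2 ← R2 − 2/5·R3.
R4 ← R4 − 3·R3.
R4 ← R4 / (305/44).
R1 ← R1 − 23/44·R4.
R2 ← R2 + 9/22·R4.
R3 ← R3 − 45/44·R4.
Reading off the reduced rows gives a = 8/3, b = 3/2, c = 4/3, d = -1/3.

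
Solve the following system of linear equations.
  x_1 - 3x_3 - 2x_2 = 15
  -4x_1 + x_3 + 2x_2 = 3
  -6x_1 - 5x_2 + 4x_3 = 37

Row-reduce the augmented matrix:
R2 ← R2 + 4·R1.
R3 ← R3 + 6·R1.
R2 ← R2 / (-6).
R1 ← R1 + 2·R2.
R3 ← R3 + 17·R2.
R3 ← R3 / (103/6).
R1 ← R1 − 2/3·R3.
R2 ← R2 − 11/6·R3.
Reading off the reduced rows gives x_1 = -4, x_2 = -5, x_3 = -3.

x_1 = -4, x_2 = -5, x_3 = -3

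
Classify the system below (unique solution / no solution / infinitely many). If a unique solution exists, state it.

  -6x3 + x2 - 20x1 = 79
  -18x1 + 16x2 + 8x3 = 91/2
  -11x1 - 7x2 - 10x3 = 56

no solution

Row-reduce:
R1 ← R1 / (-20).
R2 ← R2 + 18·R1.
R3 ← R3 + 11·R1.
R2 ← R2 / (151/10).
R1 ← R1 + 1/20·R2.
R3 ← R3 + 151/20·R2.
Row 3 reduces to 0 = -1/4, a contradiction. The system is inconsistent.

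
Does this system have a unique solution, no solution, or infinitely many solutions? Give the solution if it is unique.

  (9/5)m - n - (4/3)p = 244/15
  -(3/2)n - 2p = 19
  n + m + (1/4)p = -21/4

m = 2, n = -6, p = -5

Row-reduce the augmented matrix:
R1 ← R1 / (9/5).
R3 ← R3 − 1·R1.
R2 ← R2 / (-3/2).
R1 ← R1 + 5/9·R2.
R3 ← R3 − 14/9·R2.
R3 ← R3 / (-13/12).
R2 ← R2 − 4/3·R3.
Reading off the reduced rows gives m = 2, n = -6, p = -5.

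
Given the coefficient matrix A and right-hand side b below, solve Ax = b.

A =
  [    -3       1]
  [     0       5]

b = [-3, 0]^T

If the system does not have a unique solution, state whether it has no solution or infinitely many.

x_1 = 1, x_2 = 0

From equation 1: x_2 = -3 + 3·x_1.
Substitute into equation 2 and solve: x_1 = 1.
Then x_2 = 0.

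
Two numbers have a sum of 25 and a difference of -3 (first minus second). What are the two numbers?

Let x = first number, y = second number.
  x + y = 25
  x - y = -3
Row-reduce the augmented matrix:
R2 ← R2 − 1·R1.
R2 ← R2 / (-2).
R1 ← R1 − 1·R2.
Reading off the reduced rows gives x = 11, y = 14.

first number: 11, second number: 14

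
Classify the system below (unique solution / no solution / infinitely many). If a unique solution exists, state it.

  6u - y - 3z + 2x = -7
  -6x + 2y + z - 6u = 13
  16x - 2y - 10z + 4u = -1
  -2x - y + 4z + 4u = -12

no solution

Row-reduce:
R1 ← R1 / (2).
R2 ← R2 + 6·R1.
R3 ← R3 − 16·R1.
R4 ← R4 + 2·R1.
R2 ← R2 / (-1).
R1 ← R1 + 1/2·R2.
R3 ← R3 − 6·R2.
R4 ← R4 + 2·R2.
R3 ← R3 / (-34).
R1 ← R1 − 5/2·R3.
R2 ← R2 − 8·R3.
R4 ← R4 − 17·R3.
Row 4 reduces to 0 = 1/2, a contradiction. The system is inconsistent.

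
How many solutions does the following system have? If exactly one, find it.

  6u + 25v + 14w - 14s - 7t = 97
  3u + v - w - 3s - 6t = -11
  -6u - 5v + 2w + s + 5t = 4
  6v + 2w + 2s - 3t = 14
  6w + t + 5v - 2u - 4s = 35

Row-reduce:
R1 ← R1 / (6).
R2 ← R2 − 3·R1.
R3 ← R3 + 6·R1.
R5 ← R5 + 2·R1.
R2 ← R2 / (-23/2).
R1 ← R1 − 25/6·R2.
R3 ← R3 − 20·R2.
R4 ← R4 − 6·R2.
R5 ← R5 − 40/3·R2.
R3 ← R3 / (48/23).
R1 ← R1 + 13/23·R3.
R2 ← R2 − 16/23·R3.
R4 ← R4 + 50/23·R3.
R5 ← R5 − 32/23·R3.
R4 ← R4 / (-53/24).
R1 ← R1 + 121/48·R4.
R2 ← R2 − 5/3·R4.
R3 ← R3 + 139/48·R4.
Rank is 4 with 5 unknowns, leaving t free.

infinitely many solutions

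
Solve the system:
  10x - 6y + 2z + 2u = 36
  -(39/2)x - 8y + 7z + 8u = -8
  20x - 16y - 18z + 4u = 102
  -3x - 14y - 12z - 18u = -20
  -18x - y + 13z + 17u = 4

no solution

Row-reduce:
R1 ← R1 / (10).
R2 ← R2 + 39/2·R1.
R3 ← R3 − 20·R1.
R4 ← R4 + 3·R1.
R5 ← R5 + 18·R1.
R2 ← R2 / (-197/10).
R1 ← R1 + 3/5·R2.
R3 ← R3 + 4·R2.
R4 ← R4 + 79/5·R2.
R5 ← R5 + 59/5·R2.
R3 ← R3 / (-4770/197).
R1 ← R1 + 26/197·R3.
R2 ← R2 + 109/197·R3.
R4 ← R4 + 3968/197·R3.
R5 ← R5 − 1984/197·R3.
R4 ← R4 / (-59468/2385).
R1 ← R1 + 356/2385·R4.
R2 ← R2 + 1309/2385·R4.
R3 ← R3 − 238/2385·R4.
R5 ← R5 − 29734/2385·R4.
Row 5 reduces to 0 = 2, a contradiction. The system is inconsistent.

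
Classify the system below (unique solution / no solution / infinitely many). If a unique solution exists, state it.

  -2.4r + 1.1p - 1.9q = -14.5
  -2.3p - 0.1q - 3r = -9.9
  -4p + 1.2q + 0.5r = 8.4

p = -1, q = 2, r = 4

Row-reduce the augmented matrix:
R1 ← R1 / (11/10).
R2 ← R2 + 23/10·R1.
R3 ← R3 + 4·R1.
R2 ← R2 / (-224/55).
R1 ← R1 + 19/11·R2.
R3 ← R3 + 314/55·R2.
R3 ← R3 / (241/80).
R1 ← R1 − 39/32·R3.
R2 ← R2 − 63/32·R3.
Reading off the reduced rows gives p = -1, q = 2, r = 4.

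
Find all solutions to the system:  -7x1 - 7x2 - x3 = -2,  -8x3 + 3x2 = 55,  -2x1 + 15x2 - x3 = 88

x1 = -4, x2 = 5, x3 = -5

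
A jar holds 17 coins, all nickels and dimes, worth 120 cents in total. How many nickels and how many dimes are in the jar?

nickels: 10, dimes: 7

Let n = nickels, d = dimes.
  n + d = 17
  5n + 10d = 120
Row-reduce the augmented matrix:
R2 ← R2 − 5·R1.
R2 ← R2 / (5).
R1 ← R1 − 1·R2.
Reading off the reduced rows gives n = 10, d = 7.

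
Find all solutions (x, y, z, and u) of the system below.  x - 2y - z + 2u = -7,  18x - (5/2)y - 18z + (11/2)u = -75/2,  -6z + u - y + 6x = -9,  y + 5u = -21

infinitely many solutions

Row-reduce:
R2 ← R2 − 18·R1.
R3 ← R3 − 6·R1.
R2 ← R2 / (67/2).
R1 ← R1 + 2·R2.
R3 ← R3 − 11·R2.
R4 ← R4 − 1·R2.
R3 ← R3 / (-66/67).
R1 ← R1 − 12/67·R3.
R2 ← R2 + 61/67·R3.
R4 ← R4 − 396/67·R3.
Rank is 3 with 4 unknowns, leaving z free.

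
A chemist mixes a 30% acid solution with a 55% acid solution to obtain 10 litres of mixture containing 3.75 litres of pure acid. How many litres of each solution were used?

Let a = litres of solution A, b = litres of solution B.
  a + b = 10
  (3/10)a + (11/20)b = 15/4
From equation 1: a = 10 − b.
Substitute into equation 2 and solve: b = 3.
Then a = 7.

litres of solution A: 7, litres of solution B: 3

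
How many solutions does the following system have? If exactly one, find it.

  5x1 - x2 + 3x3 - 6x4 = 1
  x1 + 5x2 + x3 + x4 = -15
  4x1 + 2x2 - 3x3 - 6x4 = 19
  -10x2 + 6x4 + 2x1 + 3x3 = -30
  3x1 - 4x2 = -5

no solution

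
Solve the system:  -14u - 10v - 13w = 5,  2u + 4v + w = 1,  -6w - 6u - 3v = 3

Row-reduce:
R1 ← R1 / (-14).
R2 ← R2 − 2·R1.
R3 ← R3 + 6·R1.
R2 ← R2 / (18/7).
R1 ← R1 − 5/7·R2.
R3 ← R3 − 9/7·R2.
Rank is 2 with 3 unknowns, leaving w free.

infinitely many solutions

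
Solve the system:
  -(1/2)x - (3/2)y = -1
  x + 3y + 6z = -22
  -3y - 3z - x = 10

infinitely many solutions

Row-reduce:
R1 ← R1 / (-1/2).
R2 ← R2 − 1·R1.
R3 ← R3 + 1·R1.
R2 ← R2 / (6).
R3 ← R3 + 3·R2.
Rank is 2 with 3 unknowns, leaving y free.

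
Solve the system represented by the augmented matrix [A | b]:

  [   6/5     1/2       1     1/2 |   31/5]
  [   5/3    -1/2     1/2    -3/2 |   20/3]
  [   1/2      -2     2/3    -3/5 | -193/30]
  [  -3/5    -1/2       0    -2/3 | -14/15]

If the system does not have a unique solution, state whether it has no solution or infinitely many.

x_1 = 1, x_2 = 6, x_3 = 4, x_4 = -4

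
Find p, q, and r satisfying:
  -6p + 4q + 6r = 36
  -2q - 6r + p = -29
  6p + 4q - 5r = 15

p = 1, q = 6, r = 3

Row-reduce the augmented matrix:
R1 ← R1 / (-6).
R2 ← R2 − 1·R1.
R3 ← R3 − 6·R1.
R2 ← R2 / (-4/3).
R1 ← R1 + 2/3·R2.
R3 ← R3 − 8·R2.
R3 ← R3 / (-29).
R1 ← R1 − 3/2·R3.
R2 ← R2 − 15/4·R3.
Reading off the reduced rows gives p = 1, q = 6, r = 3.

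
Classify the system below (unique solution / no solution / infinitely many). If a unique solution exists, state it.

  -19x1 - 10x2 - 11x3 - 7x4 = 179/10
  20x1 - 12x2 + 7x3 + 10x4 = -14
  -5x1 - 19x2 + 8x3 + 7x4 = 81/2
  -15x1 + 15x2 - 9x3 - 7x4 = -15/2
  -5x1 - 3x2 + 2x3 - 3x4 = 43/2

x1 = -8/5, x2 = -1, x3 = 3, x4 = -3/2

Row-reduce the augmented matrix:
R1 ← R1 / (-19).
R2 ← R2 − 20·R1.
R3 ← R3 + 5·R1.
R4 ← R4 + 15·R1.
R5 ← R5 + 5·R1.
R2 ← R2 / (-428/19).
R1 ← R1 − 10/19·R2.
R3 ← R3 + 311/19·R2.
R4 ← R4 − 435/19·R2.
R5 ← R5 + 7/19·R2.
R3 ← R3 / (6087/428).
R1 ← R1 − 101/214·R3.
R2 ← R2 − 87/428·R3.
R4 ← R4 + 2127/428·R3.
R5 ← R5 − 2127/428·R3.
R4 ← R4 / (7350/2029).
R1 ← R1 − 1217/6087·R4.
R2 ← R2 + 438/2029·R4.
R3 ← R3 − 2966/6087·R4.
R5 ← R5 + 7350/2029·R4.
R5 reduces to 0 = 0, so the extra equation is consistent.
Reading off the reduced rows gives x1 = -8/5, x2 = -1, x3 = 3, x4 = -3/2.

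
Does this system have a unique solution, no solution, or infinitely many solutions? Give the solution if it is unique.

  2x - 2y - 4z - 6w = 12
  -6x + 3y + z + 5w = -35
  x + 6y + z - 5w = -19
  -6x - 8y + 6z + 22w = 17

no solution

Row-reduce:
R1 ← R1 / (2).
R2 ← R2 + 6·R1.
R3 ← R3 − 1·R1.
R4 ← R4 + 6·R1.
R2 ← R2 / (-3).
R1 ← R1 + 1·R2.
R3 ← R3 − 7·R2.
R4 ← R4 + 14·R2.
R3 ← R3 / (-68/3).
R1 ← R1 − 5/3·R3.
R2 ← R2 − 11/3·R3.
R4 ← R4 − 136/3·R3.
Row 4 reduces to 0 = 3, a contradiction. The system is inconsistent.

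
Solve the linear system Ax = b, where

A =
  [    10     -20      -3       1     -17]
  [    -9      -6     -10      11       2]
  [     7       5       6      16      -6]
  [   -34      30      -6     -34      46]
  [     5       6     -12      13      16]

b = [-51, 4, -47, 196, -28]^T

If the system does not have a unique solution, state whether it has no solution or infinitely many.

infinitely many solutions

Row-reduce:
R1 ← R1 / (10).
R2 ← R2 + 9·R1.
R3 ← R3 − 7·R1.
R4 ← R4 + 34·R1.
R5 ← R5 − 5·R1.
R2 ← R2 / (-24).
R1 ← R1 + 2·R2.
R3 ← R3 − 19·R2.
R4 ← R4 + 38·R2.
R5 ← R5 − 16·R2.
R3 ← R3 / (-469/240).
R1 ← R1 − 91/120·R3.
R2 ← R2 − 127/240·R3.
R4 ← R4 − 469/120·R3.
R5 ← R5 + 569/30·R3.
Swap R4 and R5.
R4 ← R4 / (-102946/469).
R1 ← R1 − 583/67·R4.
R2 ← R2 − 2907/469·R4.
R3 ← R3 + 5933/469·R4.
Rank is 4 with 5 unknowns, leaving x_5 free.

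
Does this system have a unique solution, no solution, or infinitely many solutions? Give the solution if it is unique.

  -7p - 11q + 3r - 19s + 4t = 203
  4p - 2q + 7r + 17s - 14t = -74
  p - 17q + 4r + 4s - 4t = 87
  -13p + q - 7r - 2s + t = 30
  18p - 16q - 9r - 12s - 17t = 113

Row-reduce the augmented matrix:
R1 ← R1 / (-7).
R2 ← R2 − 4·R1.
R3 ← R3 − 1·R1.
R4 ← R4 + 13·R1.
R5 ← R5 − 18·R1.
R2 ← R2 / (-58/7).
R1 ← R1 − 11/7·R2.
R3 ← R3 + 130/7·R2.
R4 ← R4 − 150/7·R2.
R5 ← R5 + 310/7·R2.
R3 ← R3 / (-438/29).
R1 ← R1 − 71/58·R3.
R2 ← R2 + 61/58·R3.
R4 ← R4 − 289/29·R3.
R5 ← R5 + 1388/29·R3.
R4 ← R4 / (8965/219).
R1 ← R1 − 628/219·R4.
R2 ← R2 − 28/219·R4.
R3 ← R3 − 181/219·R4.
R5 ← R5 + 11855/219·R4.
R5 ← R5 / (-80843/1793).
R1 ← R1 − 10301/17930·R5.
R2 ← R2 + 1939/17930·R5.
R3 ← R3 + 9629/8965·R5.
R4 ← R4 + 4744/8965·R5.
Reading off the reduced rows gives p = -3, q = -6, r = 2, s = -6, t = -1.

p = -3, q = -6, r = 2, s = -6, t = -1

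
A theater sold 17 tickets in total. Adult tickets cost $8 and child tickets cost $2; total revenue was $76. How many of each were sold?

adult tickets: 7, child tickets: 10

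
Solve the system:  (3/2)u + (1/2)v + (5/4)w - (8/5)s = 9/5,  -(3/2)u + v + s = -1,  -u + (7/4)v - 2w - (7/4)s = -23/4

Row-reduce:
R1 ← R1 / (3/2).
R2 ← R2 + 3/2·R1.
R3 ← R3 + 1·R1.
R2 ← R2 / (3/2).
R1 ← R1 − 1/3·R2.
R3 ← R3 − 25/12·R2.
R3 ← R3 / (-209/72).
R1 ← R1 − 5/9·R3.
R2 ← R2 − 5/6·R3.
Rank is 3 with 4 unknowns, leaving s free.

infinitely many solutions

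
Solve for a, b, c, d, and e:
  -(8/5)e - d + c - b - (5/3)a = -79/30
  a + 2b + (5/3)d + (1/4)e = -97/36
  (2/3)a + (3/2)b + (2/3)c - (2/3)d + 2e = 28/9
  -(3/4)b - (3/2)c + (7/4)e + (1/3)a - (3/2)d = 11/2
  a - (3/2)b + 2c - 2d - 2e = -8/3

a = 0, b = -2, c = 1/2, d = 1/3, e = 3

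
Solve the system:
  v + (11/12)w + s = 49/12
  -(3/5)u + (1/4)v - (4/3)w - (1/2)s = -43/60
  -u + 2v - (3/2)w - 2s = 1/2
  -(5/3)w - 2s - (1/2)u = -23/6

infinitely many solutions

Row-reduce:
Swap R1 and R2.
R1 ← R1 / (-3/5).
R3 ← R3 + 1·R1.
R4 ← R4 + 1/2·R1.
R1 ← R1 + 5/12·R2.
R3 ← R3 − 19/12·R2.
R4 ← R4 + 5/24·R2.
R3 ← R3 / (-35/48).
R1 ← R1 − 125/48·R3.
R2 ← R2 − 11/12·R3.
R4 ← R4 + 35/96·R3.
Rank is 3 with 4 unknowns, leaving s free.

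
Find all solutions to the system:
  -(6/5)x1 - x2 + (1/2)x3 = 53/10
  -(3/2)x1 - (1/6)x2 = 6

Row-reduce:
R1 ← R1 / (-6/5).
R2 ← R2 + 3/2·R1.
R2 ← R2 / (13/12).
R1 ← R1 − 5/6·R2.
Rank is 2 with 3 unknowns, leaving x3 free.

infinitely many solutions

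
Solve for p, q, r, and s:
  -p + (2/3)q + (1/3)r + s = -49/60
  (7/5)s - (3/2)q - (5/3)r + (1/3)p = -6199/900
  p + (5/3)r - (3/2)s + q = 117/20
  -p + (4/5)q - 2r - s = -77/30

Row-reduce the augmented matrix:
R1 ← R1 / (-1).
R2 ← R2 − 1/3·R1.
R3 ← R3 − 1·R1.
R4 ← R4 + 1·R1.
R2 ← R2 / (-23/18).
R1 ← R1 + 2/3·R2.
R3 ← R3 − 5/3·R2.
R4 ← R4 − 2/15·R2.
R3 ← R3 / (-2/69).
R1 ← R1 − 11/23·R3.
R2 ← R2 − 28/23·R3.
R4 ← R4 + 287/115·R3.
R4 ← R4 / (-15343/100).
R1 ← R1 − 543/20·R4.
R2 ← R2 − 363/5·R4.
R3 ← R3 + 243/4·R4.
Reading off the reduced rows gives p = -4/3, q = -1, r = 11/4, s = -12/5.

p = -4/3, q = -1, r = 11/4, s = -12/5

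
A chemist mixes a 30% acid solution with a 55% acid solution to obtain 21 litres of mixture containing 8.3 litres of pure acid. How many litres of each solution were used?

litres of solution A: 13, litres of solution B: 8

Let a = litres of solution A, b = litres of solution B.
  a + b = 21
  (3/10)a + (11/20)b = 83/10
From equation 1: a = 21 − b.
Substitute into equation 2 and solve: b = 8.
Then a = 13.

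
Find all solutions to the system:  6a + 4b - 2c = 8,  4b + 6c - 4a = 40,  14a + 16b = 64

infinitely many solutions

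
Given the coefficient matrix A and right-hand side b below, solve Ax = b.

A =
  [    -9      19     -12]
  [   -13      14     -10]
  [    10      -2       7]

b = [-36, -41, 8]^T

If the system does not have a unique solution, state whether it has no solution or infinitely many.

x_1 = 3, x_2 = -3, x_3 = -4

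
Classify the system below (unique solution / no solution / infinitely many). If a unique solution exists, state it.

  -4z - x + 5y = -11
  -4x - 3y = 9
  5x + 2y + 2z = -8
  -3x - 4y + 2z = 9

no solution

Row-reduce:
R1 ← R1 / (-1).
R2 ← R2 + 4·R1.
R3 ← R3 − 5·R1.
R4 ← R4 + 3·R1.
R2 ← R2 / (-23).
R1 ← R1 + 5·R2.
R3 ← R3 − 27·R2.
R4 ← R4 + 19·R2.
R3 ← R3 / (18/23).
R1 ← R1 − 12/23·R3.
R2 ← R2 + 16/23·R3.
R4 ← R4 − 18/23·R3.
Row 4 reduces to 0 = -1, a contradiction. The system is inconsistent.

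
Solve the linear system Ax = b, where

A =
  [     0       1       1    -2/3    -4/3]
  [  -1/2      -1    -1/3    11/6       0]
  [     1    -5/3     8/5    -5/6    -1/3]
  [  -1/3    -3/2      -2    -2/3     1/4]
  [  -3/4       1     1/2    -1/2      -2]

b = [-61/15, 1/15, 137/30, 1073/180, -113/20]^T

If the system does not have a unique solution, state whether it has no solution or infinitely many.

x_1 = 5/3, x_2 = -12/5, x_3 = -1, x_4 = -1, x_5 = 1

Row-reduce the augmented matrix:
Swap R1 and R2.
R1 ← R1 / (-1/2).
R3 ← R3 − 1·R1.
R4 ← R4 + 1/3·R1.
R5 ← R5 + 3/4·R1.
R1 ← R1 − 2·R2.
R3 ← R3 + 11/3·R2.
R4 ← R4 + 5/6·R2.
R5 ← R5 − 5/2·R2.
R3 ← R3 / (23/5).
R1 ← R1 + 4/3·R3.
R2 ← R2 − 1·R3.
R4 ← R4 + 17/18·R3.
R5 ← R5 + 3/2·R3.
R4 ← R4 / (-17621/7452).
R1 ← R1 + 1379/621·R4.
R2 ← R2 + 311/414·R4.
R3 ← R3 − 35/414·R4.
R5 ← R5 + 67/46·R4.
R5 ← R5 / (216/263).
R1 ← R1 − 52309/17621·R5.
R2 ← R2 − 14665/35242·R5.
R3 ← R3 + 42445/35242·R5.
R4 ← R4 − 14407/17621·R5.
Reading off the reduced rows gives x_1 = 5/3, x_2 = -12/5, x_3 = -1, x_4 = -1, x_5 = 1.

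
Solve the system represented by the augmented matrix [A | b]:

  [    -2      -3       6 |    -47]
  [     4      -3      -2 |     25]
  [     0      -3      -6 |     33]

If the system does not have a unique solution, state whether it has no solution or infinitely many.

Row-reduce the augmented matrix:
R1 ← R1 / (-2).
R2 ← R2 − 4·R1.
R2 ← R2 / (-9).
R1 ← R1 − 3/2·R2.
R3 ← R3 + 3·R2.
R3 ← R3 / (-28/3).
R1 ← R1 + 4/3·R3.
R2 ← R2 + 10/9·R3.
Reading off the reduced rows gives x_1 = 4, x_2 = 1, x_3 = -6.

x_1 = 4, x_2 = 1, x_3 = -6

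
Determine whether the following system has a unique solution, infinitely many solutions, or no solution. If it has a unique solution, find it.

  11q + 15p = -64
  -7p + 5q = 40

Row-reduce the augmented matrix:
R1 ← R1 / (15).
R2 ← R2 + 7·R1.
R2 ← R2 / (152/15).
R1 ← R1 − 11/15·R2.
Reading off the reduced rows gives p = -5, q = 1.

p = -5, q = 1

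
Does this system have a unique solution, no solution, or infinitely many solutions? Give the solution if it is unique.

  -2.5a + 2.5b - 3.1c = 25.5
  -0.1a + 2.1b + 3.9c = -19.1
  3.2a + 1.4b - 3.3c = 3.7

a = -4, b = 0, c = -5

Row-reduce the augmented matrix:
R1 ← R1 / (-5/2).
R2 ← R2 + 1/10·R1.
R3 ← R3 − 16/5·R1.
R2 ← R2 / (2).
R1 ← R1 + 1·R2.
R3 ← R3 − 23/5·R2.
R3 ← R3 / (-10327/625).
R1 ← R1 − 813/250·R3.
R2 ← R2 − 503/250·R3.
Reading off the reduced rows gives a = -4, b = 0, c = -5.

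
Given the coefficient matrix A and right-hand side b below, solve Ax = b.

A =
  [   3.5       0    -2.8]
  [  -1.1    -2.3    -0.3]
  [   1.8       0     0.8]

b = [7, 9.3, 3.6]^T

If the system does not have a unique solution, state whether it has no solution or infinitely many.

Row-reduce the augmented matrix:
R1 ← R1 / (7/2).
R2 ← R2 + 11/10·R1.
R3 ← R3 − 9/5·R1.
R2 ← R2 / (-23/10).
R3 ← R3 / (56/25).
R1 ← R1 + 4/5·R3.
R2 ← R2 − 59/115·R3.
Reading off the reduced rows gives x_1 = 2, x_2 = -5, x_3 = 0.

x_1 = 2, x_2 = -5, x_3 = 0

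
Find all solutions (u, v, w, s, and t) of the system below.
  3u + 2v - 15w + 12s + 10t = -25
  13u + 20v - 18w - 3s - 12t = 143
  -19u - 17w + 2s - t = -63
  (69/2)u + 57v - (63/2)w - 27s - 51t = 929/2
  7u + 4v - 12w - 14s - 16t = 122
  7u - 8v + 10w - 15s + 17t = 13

no solution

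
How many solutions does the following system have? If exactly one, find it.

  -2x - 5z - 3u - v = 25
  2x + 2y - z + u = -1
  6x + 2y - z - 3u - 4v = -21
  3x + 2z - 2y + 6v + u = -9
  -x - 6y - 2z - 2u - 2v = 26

x = -2, y = -3, z = -6, u = 3, v = 0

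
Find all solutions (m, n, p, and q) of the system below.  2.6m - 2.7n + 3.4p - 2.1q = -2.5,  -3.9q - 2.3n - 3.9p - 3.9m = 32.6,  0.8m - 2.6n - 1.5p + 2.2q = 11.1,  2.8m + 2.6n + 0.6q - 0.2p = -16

m = -2, n = -4, p = -3, q = -1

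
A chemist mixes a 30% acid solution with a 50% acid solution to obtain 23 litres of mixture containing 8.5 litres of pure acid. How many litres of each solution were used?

Let a = litres of solution A, b = litres of solution B.
  a + b = 23
  (1/2)b + (3/10)a = 17/2
Row-reduce the augmented matrix:
R2 ← R2 − 3/10·R1.
R2 ← R2 / (1/5).
R1 ← R1 − 1·R2.
Reading off the reduced rows gives a = 15, b = 8.

litres of solution A: 15, litres of solution B: 8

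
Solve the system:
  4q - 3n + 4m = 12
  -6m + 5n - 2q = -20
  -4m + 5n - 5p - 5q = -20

infinitely many solutions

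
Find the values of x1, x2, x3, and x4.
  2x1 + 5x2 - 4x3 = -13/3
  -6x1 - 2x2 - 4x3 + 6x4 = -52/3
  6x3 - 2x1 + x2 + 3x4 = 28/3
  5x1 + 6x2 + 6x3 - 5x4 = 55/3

Row-reduce the augmented matrix:
R1 ← R1 / (2).
R2 ← R2 + 6·R1.
R3 ← R3 + 2·R1.
R4 ← R4 − 5·R1.
R2 ← R2 / (13).
R1 ← R1 − 5/2·R2.
R3 ← R3 − 6·R2.
R4 ← R4 + 13/2·R2.
R3 ← R3 / (122/13).
R1 ← R1 − 14/13·R3.
R2 ← R2 + 16/13·R3.
R4 ← R4 − 8·R3.
R4 ← R4 / (-134/61).
R1 ← R1 + 72/61·R4.
R2 ← R2 − 30/61·R4.
R3 ← R3 − 3/122·R4.
Reading off the reduced rows gives x1 = 8/3, x2 = -1/3, x3 = 2, x4 = 1.

x1 = 8/3, x2 = -1/3, x3 = 2, x4 = 1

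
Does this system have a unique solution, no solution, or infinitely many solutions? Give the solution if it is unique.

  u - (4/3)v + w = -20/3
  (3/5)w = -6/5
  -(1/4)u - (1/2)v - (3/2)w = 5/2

Row-reduce the augmented matrix:
R3 ← R3 + 1/4·R1.
Swap R2 and R3.
R2 ← R2 / (-5/6).
R1 ← R1 + 4/3·R2.
R3 ← R3 / (3/5).
R1 ← R1 − 3·R3.
R2 ← R2 − 3/2·R3.
Reading off the reduced rows gives u = -2, v = 2, w = -2.

u = -2, v = 2, w = -2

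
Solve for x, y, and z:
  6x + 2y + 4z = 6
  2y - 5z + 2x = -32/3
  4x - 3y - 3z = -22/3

Row-reduce the augmented matrix:
R1 ← R1 / (6).
R2 ← R2 − 2·R1.
R3 ← R3 − 4·R1.
R2 ← R2 / (4/3).
R1 ← R1 − 1/3·R2.
R3 ← R3 + 13/3·R2.
R3 ← R3 / (-105/4).
R1 ← R1 − 9/4·R3.
R2 ← R2 + 19/4·R3.
Reading off the reduced rows gives x = -1/3, y = 0, z = 2.

x = -1/3, y = 0, z = 2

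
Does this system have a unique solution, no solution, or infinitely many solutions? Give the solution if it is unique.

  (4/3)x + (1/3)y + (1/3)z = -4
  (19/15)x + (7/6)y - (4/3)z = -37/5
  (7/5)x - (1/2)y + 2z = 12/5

Row-reduce:
R1 ← R1 / (4/3).
R2 ← R2 − 19/15·R1.
R3 ← R3 − 7/5·R1.
R2 ← R2 / (17/20).
R1 ← R1 − 1/4·R2.
R3 ← R3 + 17/20·R2.
Row 3 reduces to 0 = 3, a contradiction. The system is inconsistent.

no solution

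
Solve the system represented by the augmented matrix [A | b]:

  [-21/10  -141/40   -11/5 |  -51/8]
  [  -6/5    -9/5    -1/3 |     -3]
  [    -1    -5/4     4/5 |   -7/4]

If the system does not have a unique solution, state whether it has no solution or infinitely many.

infinitely many solutions

Row-reduce:
R1 ← R1 / (-21/10).
R2 ← R2 + 6/5·R1.
R3 ← R3 + 1·R1.
R2 ← R2 / (3/14).
R1 ← R1 − 47/28·R2.
R3 ← R3 − 3/7·R2.
Rank is 2 with 3 unknowns, leaving x_3 free.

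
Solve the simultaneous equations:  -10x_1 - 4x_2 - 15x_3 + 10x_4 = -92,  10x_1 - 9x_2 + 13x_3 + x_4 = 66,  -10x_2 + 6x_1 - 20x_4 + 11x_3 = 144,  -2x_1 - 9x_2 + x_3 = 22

x_1 = 0, x_2 = -2, x_3 = 4, x_4 = -4

Row-reduce the augmented matrix:
R1 ← R1 / (-10).
R2 ← R2 − 10·R1.
R3 ← R3 − 6·R1.
R4 ← R4 + 2·R1.
R2 ← R2 / (-13).
R1 ← R1 − 2/5·R2.
R3 ← R3 + 62/5·R2.
R4 ← R4 + 41/5·R2.
R3 ← R3 / (254/65).
R1 ← R1 − 187/130·R3.
R2 ← R2 − 2/13·R3.
R4 ← R4 − 342/65·R3.
R4 ← R4 / (3053/127).
R1 ← R1 − 1061/127·R4.
R2 ← R2 − 15/127·R4.
R3 ← R3 + 796/127·R4.
Reading off the reduced rows gives x_1 = 0, x_2 = -2, x_3 = 4, x_4 = -4.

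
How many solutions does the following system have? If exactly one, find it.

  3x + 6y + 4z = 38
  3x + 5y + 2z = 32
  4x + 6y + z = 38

x = 6, y = 2, z = 2

Row-reduce the augmented matrix:
R1 ← R1 / (3).
R2 ← R2 − 3·R1.
R3 ← R3 − 4·R1.
R2 ← R2 / (-1).
R1 ← R1 − 2·R2.
R3 ← R3 + 2·R2.
R3 ← R3 / (-1/3).
R1 ← R1 + 8/3·R3.
R2 ← R2 − 2·R3.
Reading off the reduced rows gives x = 6, y = 2, z = 2.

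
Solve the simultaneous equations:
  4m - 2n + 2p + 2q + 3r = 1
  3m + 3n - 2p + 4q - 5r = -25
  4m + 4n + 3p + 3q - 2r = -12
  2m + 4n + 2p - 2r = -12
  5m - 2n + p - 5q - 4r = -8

m = -4, n = -4, p = 5, q = 1, r = -1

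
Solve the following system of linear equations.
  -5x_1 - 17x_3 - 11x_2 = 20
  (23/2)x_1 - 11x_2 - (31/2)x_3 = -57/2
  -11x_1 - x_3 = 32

Row-reduce:
R1 ← R1 / (-5).
R2 ← R2 − 23/2·R1.
R3 ← R3 + 11·R1.
R2 ← R2 / (-363/10).
R1 ← R1 − 11/5·R2.
R3 ← R3 − 121/5·R2.
Row 3 reduces to 0 = -1/3, a contradiction. The system is inconsistent.

no solution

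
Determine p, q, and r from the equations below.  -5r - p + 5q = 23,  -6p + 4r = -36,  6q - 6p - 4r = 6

p = 2, q = -1, r = -6

Row-reduce the augmented matrix:
R1 ← R1 / (-1).
R2 ← R2 + 6·R1.
R3 ← R3 + 6·R1.
R2 ← R2 / (-30).
R1 ← R1 + 5·R2.
R3 ← R3 + 24·R2.
R3 ← R3 / (-6/5).
R1 ← R1 + 2/3·R3.
R2 ← R2 + 17/15·R3.
Reading off the reduced rows gives p = 2, q = -1, r = -6.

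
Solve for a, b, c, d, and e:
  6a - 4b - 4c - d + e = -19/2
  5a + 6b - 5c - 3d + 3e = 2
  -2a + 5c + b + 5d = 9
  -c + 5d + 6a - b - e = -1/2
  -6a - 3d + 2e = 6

a = -3/2, b = 1, c = -1, d = 2, e = 3/2

Row-reduce the augmented matrix:
R1 ← R1 / (6).
R2 ← R2 − 5·R1.
R3 ← R3 + 2·R1.
R4 ← R4 − 6·R1.
R5 ← R5 + 6·R1.
R2 ← R2 / (28/3).
R1 ← R1 + 2/3·R2.
R3 ← R3 + 1/3·R2.
R4 ← R4 − 3·R2.
R5 ← R5 + 4·R2.
R3 ← R3 / (101/28).
R1 ← R1 + 11/14·R3.
R2 ← R2 + 5/28·R3.
R4 ← R4 − 99/28·R3.
R5 ← R5 + 33/7·R3.
R4 ← R4 / (222/101).
R1 ← R1 − 137/202·R4.
R2 ← R2 + 1/202·R4.
R3 ← R3 − 257/202·R4.
R5 ← R5 − 108/101·R4.
R5 ← R5 / (221/37).
R1 ← R1 − 607/444·R5.
R2 ← R2 − 109/444·R5.
R3 ← R3 − 847/444·R5.
R4 ← R4 + 313/222·R5.
Reading off the reduced rows gives a = -3/2, b = 1, c = -1, d = 2, e = 3/2.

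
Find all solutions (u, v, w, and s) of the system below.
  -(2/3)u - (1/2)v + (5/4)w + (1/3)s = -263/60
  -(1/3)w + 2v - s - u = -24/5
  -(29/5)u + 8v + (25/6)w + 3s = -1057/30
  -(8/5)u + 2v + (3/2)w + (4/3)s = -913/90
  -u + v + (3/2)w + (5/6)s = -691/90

u = 7/3, v = -7/5, w = -3, s = 2/3

Row-reduce the augmented matrix:
R1 ← R1 / (-2/3).
R2 ← R2 + 1·R1.
R3 ← R3 + 29/5·R1.
R4 ← R4 + 8/5·R1.
R5 ← R5 + 1·R1.
R2 ← R2 / (11/4).
R1 ← R1 − 3/4·R2.
R3 ← R3 − 247/20·R2.
R4 ← R4 − 16/5·R2.
R5 ← R5 − 7/4·R2.
R3 ← R3 / (353/110).
R1 ← R1 + 14/11·R3.
R2 ← R2 + 53/66·R3.
R4 ← R4 − 353/330·R3.
R5 ← R5 − 34/33·R3.
Swap R4 and R5.
R4 ← R4 / (-1921/2118).
R1 ← R1 − 925/353·R4.
R2 ← R2 − 1234/1059·R4.
R3 ← R3 − 752/353·R4.
R5 reduces to 0 = 0, so the extra equation is consistent.
Reading off the reduced rows gives u = 7/3, v = -7/5, w = -3, s = 2/3.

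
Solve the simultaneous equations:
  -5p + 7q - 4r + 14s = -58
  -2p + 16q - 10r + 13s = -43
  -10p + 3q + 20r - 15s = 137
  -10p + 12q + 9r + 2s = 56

Row-reduce the augmented matrix:
R1 ← R1 / (-5).
R2 ← R2 + 2·R1.
R3 ← R3 + 10·R1.
R4 ← R4 + 10·R1.
R2 ← R2 / (66/5).
R1 ← R1 + 7/5·R2.
R3 ← R3 + 11·R2.
R4 ← R4 + 2·R2.
R3 ← R3 / (21).
R1 ← R1 + 1/11·R3.
R2 ← R2 + 7/11·R3.
R4 ← R4 − 173/11·R3.
R4 ← R4 / (341/126).
R1 ← R1 + 137/63·R4.
R2 ← R2 + 5/9·R4.
R3 ← R3 + 221/126·R4.
Reading off the reduced rows gives p = 4, q = 4, r = 6, s = -3.

p = 4, q = 4, r = 6, s = -3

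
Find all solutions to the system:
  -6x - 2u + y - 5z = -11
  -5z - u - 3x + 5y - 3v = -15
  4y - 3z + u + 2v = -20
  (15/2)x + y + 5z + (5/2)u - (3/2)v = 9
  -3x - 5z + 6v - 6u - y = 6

Row-reduce:
R1 ← R1 / (-6).
R2 ← R2 + 3·R1.
R4 ← R4 − 15/2·R1.
R5 ← R5 + 3·R1.
R2 ← R2 / (9/2).
R1 ← R1 + 1/6·R2.
R3 ← R3 − 4·R2.
R4 ← R4 − 9/4·R2.
R5 ← R5 + 3/2·R2.
R3 ← R3 / (-7/9).
R1 ← R1 − 20/27·R3.
R2 ← R2 + 5/9·R3.
R5 ← R5 + 10/3·R3.
Swap R4 and R5.
R4 ← R4 / (-65/7).
R1 ← R1 − 9/7·R4.
R2 ← R2 + 5/7·R4.
R3 ← R3 + 9/7·R4.
Rank is 4 with 5 unknowns, leaving v free.

infinitely many solutions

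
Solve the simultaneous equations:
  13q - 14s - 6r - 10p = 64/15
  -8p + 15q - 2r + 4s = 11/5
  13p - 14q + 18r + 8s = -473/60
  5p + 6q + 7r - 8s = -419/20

p = -11/4, q = -4/3, r = 2/5, s = 1/4

Row-reduce the augmented matrix:
R1 ← R1 / (-10).
R2 ← R2 + 8·R1.
R3 ← R3 − 13·R1.
R4 ← R4 − 5·R1.
R2 ← R2 / (23/5).
R1 ← R1 + 13/10·R2.
R3 ← R3 − 29/10·R2.
R4 ← R4 − 25/2·R2.
R3 ← R3 / (194/23).
R1 ← R1 − 32/23·R3.
R2 ← R2 − 14/23·R3.
R4 ← R4 + 83/23·R3.
R4 ← R4 / (-12565/194).
R1 ← R1 − 869/97·R4.
R2 ← R2 − 459/97·R4.
R3 ← R3 + 455/194·R4.
Reading off the reduced rows gives p = -11/4, q = -4/3, r = 2/5, s = 1/4.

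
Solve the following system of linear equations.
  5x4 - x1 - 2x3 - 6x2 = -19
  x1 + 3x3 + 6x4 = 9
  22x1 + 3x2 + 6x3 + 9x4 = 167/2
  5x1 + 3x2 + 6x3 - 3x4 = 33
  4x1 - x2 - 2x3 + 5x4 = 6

no solution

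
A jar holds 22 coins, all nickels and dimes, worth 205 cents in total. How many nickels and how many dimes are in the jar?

Let n = nickels, d = dimes.
  n + d = 22
  10d + 5n = 205
Row-reduce the augmented matrix:
R2 ← R2 − 5·R1.
R2 ← R2 / (5).
R1 ← R1 − 1·R2.
Reading off the reduced rows gives n = 3, d = 19.

nickels: 3, dimes: 19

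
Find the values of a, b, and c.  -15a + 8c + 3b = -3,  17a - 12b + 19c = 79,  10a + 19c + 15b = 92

a = 2, b = 1, c = 3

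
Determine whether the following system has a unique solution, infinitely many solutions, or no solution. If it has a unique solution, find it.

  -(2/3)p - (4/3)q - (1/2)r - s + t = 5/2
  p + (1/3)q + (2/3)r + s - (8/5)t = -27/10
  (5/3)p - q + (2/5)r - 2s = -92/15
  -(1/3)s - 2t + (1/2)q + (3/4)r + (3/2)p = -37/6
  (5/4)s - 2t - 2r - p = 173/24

Row-reduce the augmented matrix:
R1 ← R1 / (-2/3).
R2 ← R2 − 1·R1.
R3 ← R3 − 5/3·R1.
R4 ← R4 − 3/2·R1.
R5 ← R5 + 1·R1.
R2 ← R2 / (-5/3).
R1 ← R1 − 2·R2.
R3 ← R3 + 13/3·R2.
R4 ← R4 + 5/2·R2.
R5 ← R5 − 2·R2.
R3 ← R3 / (-19/30).
R1 ← R1 − 13/20·R3.
R2 ← R2 − 1/20·R3.
R4 ← R4 + 1/4·R3.
R5 ← R5 + 27/20·R3.
R4 ← R4 / (-65/114).
R1 ← R1 + 453/190·R4.
R2 ← R2 − 9/190·R4.
R3 ← R3 − 96/19·R4.
R5 ← R5 − 3409/380·R4.
R5 ← R5 / (-132283/6500).
R1 ← R1 − 13311/3250·R5.
R2 ← R2 − 717/3250·R5.
R3 ← R3 + 3402/325·R5.
R4 ← R4 − 393/325·R5.
Reading off the reduced rows gives p = -2, q = -1, r = -2, s = 3/2, t = 1/3.

p = -2, q = -1, r = -2, s = 3/2, t = 1/3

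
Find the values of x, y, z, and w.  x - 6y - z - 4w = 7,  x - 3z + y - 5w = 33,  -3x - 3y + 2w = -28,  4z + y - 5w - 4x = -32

x = 6, y = 2, z = -5, w = -2

Row-reduce the augmented matrix:
R2 ← R2 − 1·R1.
R3 ← R3 + 3·R1.
R4 ← R4 + 4·R1.
R2 ← R2 / (7).
R1 ← R1 + 6·R2.
R3 ← R3 + 21·R2.
R4 ← R4 + 23·R2.
R3 ← R3 / (-9).
R1 ← R1 + 19/7·R3.
R2 ← R2 + 2/7·R3.
R4 ← R4 + 46/7·R3.
R4 ← R4 / (-932/63).
R1 ← R1 + 59/63·R4.
R2 ← R2 − 17/63·R4.
R3 ← R3 − 13/9·R4.
Reading off the reduced rows gives x = 6, y = 2, z = -5, w = -2.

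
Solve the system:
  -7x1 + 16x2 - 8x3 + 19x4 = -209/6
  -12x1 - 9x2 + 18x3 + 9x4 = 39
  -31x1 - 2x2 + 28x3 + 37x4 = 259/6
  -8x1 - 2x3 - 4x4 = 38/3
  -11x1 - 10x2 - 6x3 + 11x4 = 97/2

x1 = -3/2, x2 = -3, x3 = -1/3, x4 = 0

Row-reduce the augmented matrix:
R1 ← R1 / (-7).
R2 ← R2 + 12·R1.
R3 ← R3 + 31·R1.
R4 ← R4 + 8·R1.
R5 ← R5 + 11·R1.
R2 ← R2 / (-255/7).
R1 ← R1 + 16/7·R2.
R3 ← R3 + 510/7·R2.
R4 ← R4 + 128/7·R2.
R5 ← R5 + 246/7·R2.
Swap R3 and R4.
R3 ← R3 / (-746/85).
R1 ← R1 + 72/85·R3.
R2 ← R2 + 74/85·R3.
R5 ← R5 + 2042/85·R3.
Swap R4 and R5.
R4 ← R4 / (15622/373).
R1 ← R1 − 39/373·R4.
R2 ← R2 − 755/373·R4.
R3 ← R3 − 590/373·R4.
R5 reduces to 0 = 0, so the extra equation is consistent.
Reading off the reduced rows gives x1 = -3/2, x2 = -3, x3 = -1/3, x4 = 0.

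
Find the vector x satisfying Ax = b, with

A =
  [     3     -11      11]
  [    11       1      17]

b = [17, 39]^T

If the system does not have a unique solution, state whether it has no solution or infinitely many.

infinitely many solutions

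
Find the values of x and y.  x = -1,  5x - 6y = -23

Row-reduce the augmented matrix:
R2 ← R2 − 5·R1.
R2 ← R2 / (-6).
Reading off the reduced rows gives x = -1, y = 3.

x = -1, y = 3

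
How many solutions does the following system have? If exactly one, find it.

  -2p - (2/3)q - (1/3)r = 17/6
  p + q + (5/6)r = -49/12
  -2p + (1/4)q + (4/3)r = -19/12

p = -1/4, q = -3, r = -1

Row-reduce the augmented matrix:
R1 ← R1 / (-2).
R2 ← R2 − 1·R1.
R3 ← R3 + 2·R1.
R2 ← R2 / (2/3).
R1 ← R1 − 1/3·R2.
R3 ← R3 − 11/12·R2.
R3 ← R3 / (3/4).
R1 ← R1 + 1/6·R3.
R2 ← R2 − 1·R3.
Reading off the reduced rows gives p = -1/4, q = -3, r = -1.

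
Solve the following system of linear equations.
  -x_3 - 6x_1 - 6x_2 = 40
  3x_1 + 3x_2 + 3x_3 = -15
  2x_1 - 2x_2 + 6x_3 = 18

x_1 = -2, x_2 = -5, x_3 = 2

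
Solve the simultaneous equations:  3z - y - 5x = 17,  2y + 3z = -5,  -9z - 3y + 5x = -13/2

no solution

Row-reduce:
R1 ← R1 / (-5).
R3 ← R3 − 5·R1.
R2 ← R2 / (2).
R1 ← R1 − 1/5·R2.
R3 ← R3 + 4·R2.
Row 3 reduces to 0 = 1/2, a contradiction. The system is inconsistent.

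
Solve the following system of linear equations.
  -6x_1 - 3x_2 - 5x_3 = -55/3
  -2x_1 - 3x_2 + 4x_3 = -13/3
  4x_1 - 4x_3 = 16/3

Row-reduce the augmented matrix:
R1 ← R1 / (-6).
R2 ← R2 + 2·R1.
R3 ← R3 − 4·R1.
R2 ← R2 / (-2).
R1 ← R1 − 1/2·R2.
R3 ← R3 + 2·R2.
R3 ← R3 / (-13).
R1 ← R1 − 9/4·R3.
R2 ← R2 + 17/6·R3.
Reading off the reduced rows gives x_1 = 2, x_2 = 1, x_3 = 2/3.

x_1 = 2, x_2 = 1, x_3 = 2/3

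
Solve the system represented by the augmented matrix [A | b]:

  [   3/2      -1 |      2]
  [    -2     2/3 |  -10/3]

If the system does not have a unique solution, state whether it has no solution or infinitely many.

x_1 = 2, x_2 = 1

Row-reduce the augmented matrix:
R1 ← R1 / (3/2).
R2 ← R2 + 2·R1.
R2 ← R2 / (-2/3).
R1 ← R1 + 2/3·R2.
Reading off the reduced rows gives x_1 = 2, x_2 = 1.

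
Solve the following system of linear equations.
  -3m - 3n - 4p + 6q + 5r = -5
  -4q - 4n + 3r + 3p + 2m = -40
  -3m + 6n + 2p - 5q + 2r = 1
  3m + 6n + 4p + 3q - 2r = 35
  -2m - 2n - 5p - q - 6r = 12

m = 0, n = 4, p = -1, q = 3, r = -3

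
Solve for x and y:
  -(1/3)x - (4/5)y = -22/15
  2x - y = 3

x = 2, y = 1

Row-reduce the augmented matrix:
R1 ← R1 / (-1/3).
R2 ← R2 − 2·R1.
R2 ← R2 / (-29/5).
R1 ← R1 − 12/5·R2.
Reading off the reduced rows gives x = 2, y = 1.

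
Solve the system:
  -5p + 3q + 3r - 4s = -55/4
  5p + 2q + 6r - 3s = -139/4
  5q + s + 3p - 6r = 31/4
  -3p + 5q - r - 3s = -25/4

Row-reduce the augmented matrix:
R1 ← R1 / (-5).
R2 ← R2 − 5·R1.
R3 ← R3 − 3·R1.
R4 ← R4 + 3·R1.
R2 ← R2 / (5).
R1 ← R1 + 3/5·R2.
R3 ← R3 − 34/5·R2.
R4 ← R4 − 16/5·R2.
R3 ← R3 / (-411/25).
R1 ← R1 − 12/25·R3.
R2 ← R2 − 9/5·R3.
R4 ← R4 + 214/25·R3.
R4 ← R4 / (-143/411).
R1 ← R1 − 27/137·R4.
R2 ← R2 + 70/137·R4.
R3 ← R3 + 203/411·R4.
Reading off the reduced rows gives p = -7/4, q = -1, r = -5/2, s = 3.

p = -7/4, q = -1, r = -5/2, s = 3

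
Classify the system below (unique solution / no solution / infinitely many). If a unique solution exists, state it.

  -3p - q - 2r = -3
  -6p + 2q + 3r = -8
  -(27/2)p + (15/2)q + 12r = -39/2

Row-reduce:
R1 ← R1 / (-3).
R2 ← R2 + 6·R1.
R3 ← R3 + 27/2·R1.
R2 ← R2 / (4).
R1 ← R1 − 1/3·R2.
R3 ← R3 − 12·R2.
Rank is 2 with 3 unknowns, leaving r free.

infinitely many solutions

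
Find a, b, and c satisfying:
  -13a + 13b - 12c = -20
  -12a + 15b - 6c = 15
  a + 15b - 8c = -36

a = -3, b = 1, c = 6

Row-reduce the augmented matrix:
R1 ← R1 / (-13).
R2 ← R2 + 12·R1.
R3 ← R3 − 1·R1.
R2 ← R2 / (3).
R1 ← R1 + 1·R2.
R3 ← R3 − 16·R2.
R3 ← R3 / (-36).
R1 ← R1 − 34/13·R3.
R2 ← R2 − 22/13·R3.
Reading off the reduced rows gives a = -3, b = 1, c = 6.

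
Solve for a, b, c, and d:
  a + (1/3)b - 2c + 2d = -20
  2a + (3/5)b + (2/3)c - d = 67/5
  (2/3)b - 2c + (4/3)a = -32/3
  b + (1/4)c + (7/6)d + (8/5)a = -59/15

Row-reduce the augmented matrix:
R2 ← R2 − 2·R1.
R3 ← R3 − 4/3·R1.
R4 ← R4 − 8/5·R1.
R2 ← R2 / (-1/15).
R1 ← R1 − 1/3·R2.
R3 ← R3 − 2/9·R2.
R4 ← R4 − 7/15·R2.
R3 ← R3 / (146/9).
R1 ← R1 − 64/3·R3.
R2 ← R2 + 70·R3.
R4 ← R4 − 2167/60·R3.
R4 ← R4 / (26323/4380).
R1 ← R1 − 177/73·R4.
R2 ← R2 + 615/73·R4.
R3 ← R3 + 87/73·R4.
Reading off the reduced rows gives a = 4, b = -6, c = 6, d = -5.

a = 4, b = -6, c = 6, d = -5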